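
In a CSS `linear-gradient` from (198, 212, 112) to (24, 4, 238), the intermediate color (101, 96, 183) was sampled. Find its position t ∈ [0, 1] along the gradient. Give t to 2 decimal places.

Invert the lerp on the G channel (largest span, 208): t = (96 − 212) / (4 − 212) = -116/-208 = 0.55769.
Check on R: (101 − 198)/(24 − 198) = 0.5575 ✓

0.56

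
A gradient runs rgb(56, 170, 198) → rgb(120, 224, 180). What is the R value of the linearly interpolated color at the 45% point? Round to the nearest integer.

85

R = 56 + 0.45 × (120 − 56) = 84.8 → 85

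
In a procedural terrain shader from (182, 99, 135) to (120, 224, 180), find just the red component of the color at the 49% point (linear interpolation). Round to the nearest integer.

152

R = 182 + 0.49 × (120 − 182) = 151.62 → 152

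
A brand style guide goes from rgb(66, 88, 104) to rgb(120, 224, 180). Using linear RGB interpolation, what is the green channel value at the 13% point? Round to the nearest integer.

G = 88 + 0.13 × (224 − 88) = 105.68 → 106

106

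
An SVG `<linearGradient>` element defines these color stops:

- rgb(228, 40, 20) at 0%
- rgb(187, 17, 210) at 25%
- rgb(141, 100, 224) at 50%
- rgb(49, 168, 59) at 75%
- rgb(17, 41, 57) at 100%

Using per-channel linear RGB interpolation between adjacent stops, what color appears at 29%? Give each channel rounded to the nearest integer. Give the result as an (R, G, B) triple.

(180, 30, 212)

29% lies between the 25% and 50% stops, so the local fraction is t = (29 − 25)/(50 − 25) = 4/25 ≈ 0.16.
R = 187 + 0.16 × (141 − 187) = 179.64 → 180
G = 17 + 0.16 × (100 − 17) = 30.28 → 30
B = 210 + 0.16 × (224 − 210) = 212.24 → 212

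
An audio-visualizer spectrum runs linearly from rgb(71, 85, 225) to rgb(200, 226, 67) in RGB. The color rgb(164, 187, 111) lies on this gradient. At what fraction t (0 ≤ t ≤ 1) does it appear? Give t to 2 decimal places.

Invert the lerp on the B channel (largest span, 158): t = (111 − 225) / (67 − 225) = -114/-158 = 0.72152.
Check on R: (164 − 71)/(200 − 71) = 0.7209 ✓

0.72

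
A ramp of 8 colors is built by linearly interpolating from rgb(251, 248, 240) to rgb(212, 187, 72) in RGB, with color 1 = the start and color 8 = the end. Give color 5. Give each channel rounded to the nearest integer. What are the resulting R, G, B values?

(229, 213, 144)

With 8 swatches and endpoints inclusive, swatch 5 sits at t = (5 − 1)/(8 − 1) = 4/7 ≈ 0.5714.
R = 251 + 0.5714 × (212 − 251) = 228.715 → 229
G = 248 + 0.5714 × (187 − 248) = 213.145 → 213
B = 240 + 0.5714 × (72 − 240) = 144.005 → 144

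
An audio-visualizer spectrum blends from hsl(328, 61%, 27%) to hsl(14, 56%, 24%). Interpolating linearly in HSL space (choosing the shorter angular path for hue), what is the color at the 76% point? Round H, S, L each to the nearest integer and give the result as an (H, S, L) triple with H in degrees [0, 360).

Hue: 14 − 328 = -314°, but |-314| > 180 so the shorter arc goes the other way: Δh = -314 + 360 = 46°.
H = 328 + 0.76 × (46) = 362.96 → 363 → 363 mod 360 = 3°
S = 61 + 0.76 × (56 − 61) = 57.2 → 57%
L = 27 + 0.76 × (24 − 27) = 24.72 → 25%

(3, 57, 25)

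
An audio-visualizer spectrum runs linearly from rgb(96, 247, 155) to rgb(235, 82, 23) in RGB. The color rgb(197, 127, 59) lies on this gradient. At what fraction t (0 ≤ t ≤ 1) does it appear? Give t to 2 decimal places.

0.73

Invert the lerp on the G channel (largest span, 165): t = (127 − 247) / (82 − 247) = -120/-165 = 0.72727.
Check on R: (197 − 96)/(235 − 96) = 0.7266 ✓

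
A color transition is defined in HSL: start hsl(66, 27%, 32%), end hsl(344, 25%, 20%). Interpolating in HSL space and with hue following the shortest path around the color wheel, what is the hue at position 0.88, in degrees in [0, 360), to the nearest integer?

354

Hue: 344 − 66 = 278°, but |278| > 180 so the shorter arc goes the other way: Δh = 278 − 360 = -82°.
H = 66 + 0.88 × (-82) = -6.16 → -6 → -6 mod 360 = 354°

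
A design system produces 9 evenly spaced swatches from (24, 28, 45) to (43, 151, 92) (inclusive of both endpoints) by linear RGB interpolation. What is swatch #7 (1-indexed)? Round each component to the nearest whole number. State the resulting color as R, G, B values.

With 9 swatches and endpoints inclusive, swatch 7 sits at t = (7 − 1)/(9 − 1) = 6/8 ≈ 0.75.
R = 24 + 0.75 × (43 − 24) = 38.25 → 38
G = 28 + 0.75 × (151 − 28) = 120.25 → 120
B = 45 + 0.75 × (92 − 45) = 80.25 → 80

(38, 120, 80)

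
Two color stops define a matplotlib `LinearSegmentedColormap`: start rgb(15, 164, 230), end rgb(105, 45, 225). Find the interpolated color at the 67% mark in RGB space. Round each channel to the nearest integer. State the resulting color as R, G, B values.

(75, 84, 227)

67% corresponds to t = 0.67.
R = 15 + 0.67 × (105 − 15) = 15 + 0.67 × 90 = 75.3 → 75
G = 164 + 0.67 × (45 − 164) = 164 + 0.67 × -119 = 84.27 → 84
B = 230 + 0.67 × (225 − 230) = 230 + 0.67 × -5 = 226.65 → 227
So the blended color is (75, 84, 227), about #4b54e3.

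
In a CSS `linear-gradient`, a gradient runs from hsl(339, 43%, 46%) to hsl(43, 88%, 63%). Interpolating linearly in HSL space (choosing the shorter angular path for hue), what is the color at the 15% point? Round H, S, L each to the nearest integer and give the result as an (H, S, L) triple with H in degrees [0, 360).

(349, 50, 49)

Hue: 43 − 339 = -296°, but |-296| > 180 so the shorter arc goes the other way: Δh = -296 + 360 = 64°.
H = 339 + 0.15 × (64) = 348.6 → 349°
S = 43 + 0.15 × (88 − 43) = 49.75 → 50%
L = 46 + 0.15 × (63 − 46) = 48.55 → 49%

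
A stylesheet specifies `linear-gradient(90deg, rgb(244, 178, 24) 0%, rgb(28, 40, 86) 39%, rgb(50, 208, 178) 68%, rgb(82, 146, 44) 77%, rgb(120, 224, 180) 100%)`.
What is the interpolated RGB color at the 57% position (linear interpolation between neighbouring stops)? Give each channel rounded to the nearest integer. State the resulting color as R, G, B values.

57% lies between the 39% and 68% stops, so the local fraction is t = (57 − 39)/(68 − 39) = 18/29 ≈ 0.6207.
R = 28 + 0.6207 × (50 − 28) = 41.655 → 42
G = 40 + 0.6207 × (208 − 40) = 144.278 → 144
B = 86 + 0.6207 × (178 − 86) = 143.104 → 143

(42, 144, 143)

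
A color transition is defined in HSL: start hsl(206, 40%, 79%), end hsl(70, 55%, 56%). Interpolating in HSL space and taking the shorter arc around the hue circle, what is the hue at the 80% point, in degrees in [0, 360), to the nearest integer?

Hue arc: Δh = 70 − 206 = -136° (|Δh| ≤ 180, already the shorter path).
H = 206 + 0.8 × (-136) = 97.2 → 97°

97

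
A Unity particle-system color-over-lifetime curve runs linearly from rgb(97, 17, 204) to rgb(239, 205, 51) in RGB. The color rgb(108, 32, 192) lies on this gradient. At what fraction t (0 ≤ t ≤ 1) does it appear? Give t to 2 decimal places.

Invert the lerp on the G channel (largest span, 188): t = (32 − 17) / (205 − 17) = 15/188 = 0.079787.
Check on R: (108 − 97)/(239 − 97) = 0.07746 ✓

0.08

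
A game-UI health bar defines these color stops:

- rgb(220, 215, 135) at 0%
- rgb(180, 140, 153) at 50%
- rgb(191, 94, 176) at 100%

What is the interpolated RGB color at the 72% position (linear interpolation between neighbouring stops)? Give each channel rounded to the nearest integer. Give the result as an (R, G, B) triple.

(185, 120, 163)

72% lies between the 50% and 100% stops, so the local fraction is t = (72 − 50)/(100 − 50) = 22/50 ≈ 0.44.
R = 180 + 0.44 × (191 − 180) = 184.84 → 185
G = 140 + 0.44 × (94 − 140) = 119.76 → 120
B = 153 + 0.44 × (176 − 153) = 163.12 → 163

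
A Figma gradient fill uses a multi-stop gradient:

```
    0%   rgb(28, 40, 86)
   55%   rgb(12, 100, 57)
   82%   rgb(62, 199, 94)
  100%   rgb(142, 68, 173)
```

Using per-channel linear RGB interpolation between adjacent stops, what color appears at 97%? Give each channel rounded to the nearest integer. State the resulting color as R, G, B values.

(129, 90, 160)

97% lies between the 82% and 100% stops, so the local fraction is t = (97 − 82)/(100 − 82) = 15/18 ≈ 0.8333.
R = 62 + 0.8333 × (142 − 62) = 128.664 → 129
G = 199 + 0.8333 × (68 − 199) = 89.838 → 90
B = 94 + 0.8333 × (173 − 94) = 159.831 → 160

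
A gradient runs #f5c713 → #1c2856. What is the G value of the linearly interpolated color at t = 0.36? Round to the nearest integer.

G₁ = 199 (from #f5c713), G₂ = 40 (from #1c2856).
G = 199 + 0.36 × (40 − 199) = 141.76 → 142

142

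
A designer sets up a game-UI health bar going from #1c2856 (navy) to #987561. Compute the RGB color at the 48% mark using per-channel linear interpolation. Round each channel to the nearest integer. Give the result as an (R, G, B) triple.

(88, 77, 91)

#1c2856 → (28, 40, 86); #987561 → (152, 117, 97).
48% corresponds to t = 0.48.
R = 28 + 0.48 × (152 − 28) = 28 + 0.48 × 124 = 87.52 → 88
G = 40 + 0.48 × (117 − 40) = 40 + 0.48 × 77 = 76.96 → 77
B = 86 + 0.48 × (97 − 86) = 86 + 0.48 × 11 = 91.28 → 91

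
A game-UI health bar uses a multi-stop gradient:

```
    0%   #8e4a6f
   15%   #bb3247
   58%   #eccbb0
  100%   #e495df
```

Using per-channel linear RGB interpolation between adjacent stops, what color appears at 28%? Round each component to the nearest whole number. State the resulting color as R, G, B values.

(202, 96, 103)

28% lies between the 15% and 58% stops, so the local fraction is t = (28 − 15)/(58 − 15) = 13/43 ≈ 0.3023.
#bb3247 → (187, 50, 71); #eccbb0 → (236, 203, 176).
R = 187 + 0.3023 × (236 − 187) = 201.813 → 202
G = 50 + 0.3023 × (203 − 50) = 96.252 → 96
B = 71 + 0.3023 × (176 − 71) = 102.742 → 103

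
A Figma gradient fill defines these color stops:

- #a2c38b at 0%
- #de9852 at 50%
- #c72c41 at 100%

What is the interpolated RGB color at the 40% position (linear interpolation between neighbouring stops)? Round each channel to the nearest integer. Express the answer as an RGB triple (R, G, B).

(210, 161, 93)

40% lies between the 0% and 50% stops, so the local fraction is t = (40 − 0)/(50 − 0) = 40/50 ≈ 0.8.
#a2c38b → (162, 195, 139); #de9852 → (222, 152, 82).
R = 162 + 0.8 × (222 − 162) = 210 → 210
G = 195 + 0.8 × (152 − 195) = 160.6 → 161
B = 139 + 0.8 × (82 − 139) = 93.4 → 93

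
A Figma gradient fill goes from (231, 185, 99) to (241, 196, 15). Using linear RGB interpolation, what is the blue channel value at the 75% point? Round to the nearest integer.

36

B = 99 + 0.75 × (15 − 99) = 36 → 36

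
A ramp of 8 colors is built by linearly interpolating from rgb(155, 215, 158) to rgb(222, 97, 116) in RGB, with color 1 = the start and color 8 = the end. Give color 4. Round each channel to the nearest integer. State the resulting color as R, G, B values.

(184, 164, 140)

With 8 swatches and endpoints inclusive, swatch 4 sits at t = (4 − 1)/(8 − 1) = 3/7 ≈ 0.4286.
R = 155 + 0.4286 × (222 − 155) = 183.716 → 184
G = 215 + 0.4286 × (97 − 215) = 164.425 → 164
B = 158 + 0.4286 × (116 − 158) = 139.999 → 140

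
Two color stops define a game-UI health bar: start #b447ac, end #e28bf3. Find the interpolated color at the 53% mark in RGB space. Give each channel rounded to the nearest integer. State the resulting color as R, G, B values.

#b447ac → (180, 71, 172); #e28bf3 → (226, 139, 243).
53% corresponds to t = 0.53.
R = 180 + 0.53 × (226 − 180) = 180 + 0.53 × 46 = 204.38 → 204
G = 71 + 0.53 × (139 − 71) = 71 + 0.53 × 68 = 107.04 → 107
B = 172 + 0.53 × (243 − 172) = 172 + 0.53 × 71 = 209.63 → 210
So the blended color is (204, 107, 210), about #cc6bd2.

(204, 107, 210)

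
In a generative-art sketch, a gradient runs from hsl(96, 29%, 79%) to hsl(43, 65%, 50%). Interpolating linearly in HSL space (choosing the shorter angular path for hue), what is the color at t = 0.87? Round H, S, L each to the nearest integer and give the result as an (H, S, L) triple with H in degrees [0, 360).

(50, 60, 54)

Hue arc: Δh = 43 − 96 = -53° (|Δh| ≤ 180, already the shorter path).
H = 96 + 0.87 × (-53) = 49.89 → 50°
S = 29 + 0.87 × (65 − 29) = 60.32 → 60%
L = 79 + 0.87 × (50 − 79) = 53.77 → 54%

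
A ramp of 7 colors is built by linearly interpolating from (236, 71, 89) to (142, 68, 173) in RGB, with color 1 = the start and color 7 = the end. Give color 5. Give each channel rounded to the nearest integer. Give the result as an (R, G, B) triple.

(173, 69, 145)

With 7 swatches and endpoints inclusive, swatch 5 sits at t = (5 − 1)/(7 − 1) = 4/6 ≈ 0.6667.
R = 236 + 0.6667 × (142 − 236) = 173.33 → 173
G = 71 + 0.6667 × (68 − 71) = 69 → 69
B = 89 + 0.6667 × (173 − 89) = 145.003 → 145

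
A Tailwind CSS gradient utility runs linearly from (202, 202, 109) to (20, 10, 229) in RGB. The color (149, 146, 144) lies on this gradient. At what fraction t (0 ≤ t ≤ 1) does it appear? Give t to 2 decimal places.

0.29

Invert the lerp on the G channel (largest span, 192): t = (146 − 202) / (10 − 202) = -56/-192 = 0.29167.
Check on R: (149 − 202)/(20 − 202) = 0.2912 ✓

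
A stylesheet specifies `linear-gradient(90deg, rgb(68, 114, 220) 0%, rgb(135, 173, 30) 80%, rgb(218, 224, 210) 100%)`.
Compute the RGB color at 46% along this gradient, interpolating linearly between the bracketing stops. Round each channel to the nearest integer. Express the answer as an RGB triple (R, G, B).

46% lies between the 0% and 80% stops, so the local fraction is t = (46 − 0)/(80 − 0) = 46/80 ≈ 0.575.
R = 68 + 0.575 × (135 − 68) = 106.525 → 107
G = 114 + 0.575 × (173 − 114) = 147.925 → 148
B = 220 + 0.575 × (30 − 220) = 110.75 → 111

(107, 148, 111)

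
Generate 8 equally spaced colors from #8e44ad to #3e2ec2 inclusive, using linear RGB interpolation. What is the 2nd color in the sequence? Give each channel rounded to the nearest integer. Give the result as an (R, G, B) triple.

(131, 65, 176)

With 8 swatches and endpoints inclusive, swatch 2 sits at t = (2 − 1)/(8 − 1) = 1/7 ≈ 0.1429.
#8e44ad → (142, 68, 173); #3e2ec2 → (62, 46, 194).
R = 142 + 0.1429 × (62 − 142) = 130.568 → 131
G = 68 + 0.1429 × (46 − 68) = 64.856 → 65
B = 173 + 0.1429 × (194 − 173) = 176.001 → 176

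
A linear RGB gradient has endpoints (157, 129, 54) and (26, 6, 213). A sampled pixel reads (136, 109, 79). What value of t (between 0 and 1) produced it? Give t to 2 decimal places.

0.16

Invert the lerp on the B channel (largest span, 159): t = (79 − 54) / (213 − 54) = 25/159 = 0.15723.
Check on R: (136 − 157)/(26 − 157) = 0.1603 ✓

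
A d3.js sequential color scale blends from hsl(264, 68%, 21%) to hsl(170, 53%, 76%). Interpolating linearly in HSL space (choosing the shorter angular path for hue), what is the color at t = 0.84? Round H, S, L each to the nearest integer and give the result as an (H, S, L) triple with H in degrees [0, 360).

(185, 55, 67)

Hue arc: Δh = 170 − 264 = -94° (|Δh| ≤ 180, already the shorter path).
H = 264 + 0.84 × (-94) = 185.04 → 185°
S = 68 + 0.84 × (53 − 68) = 55.4 → 55%
L = 21 + 0.84 × (76 − 21) = 67.2 → 67%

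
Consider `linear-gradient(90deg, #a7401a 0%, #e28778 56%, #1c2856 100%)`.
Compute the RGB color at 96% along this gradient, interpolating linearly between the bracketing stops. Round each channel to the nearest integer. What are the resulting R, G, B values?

(46, 49, 89)

96% lies between the 56% and 100% stops, so the local fraction is t = (96 − 56)/(100 − 56) = 40/44 ≈ 0.9091.
#e28778 → (226, 135, 120); #1c2856 → (28, 40, 86).
R = 226 + 0.9091 × (28 − 226) = 45.998 → 46
G = 135 + 0.9091 × (40 − 135) = 48.635 → 49
B = 120 + 0.9091 × (86 − 120) = 89.091 → 89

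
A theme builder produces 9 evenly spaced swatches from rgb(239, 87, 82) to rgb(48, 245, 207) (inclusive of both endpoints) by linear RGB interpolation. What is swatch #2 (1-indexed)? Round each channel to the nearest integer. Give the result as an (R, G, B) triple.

With 9 swatches and endpoints inclusive, swatch 2 sits at t = (2 − 1)/(9 − 1) = 1/8 ≈ 0.125.
R = 239 + 0.125 × (48 − 239) = 215.125 → 215
G = 87 + 0.125 × (245 − 87) = 106.75 → 107
B = 82 + 0.125 × (207 − 82) = 97.625 → 98

(215, 107, 98)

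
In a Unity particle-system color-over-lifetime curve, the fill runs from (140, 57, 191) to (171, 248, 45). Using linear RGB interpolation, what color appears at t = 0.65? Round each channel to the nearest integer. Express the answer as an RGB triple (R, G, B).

R = 140 + 0.65 × (171 − 140) = 140 + 0.65 × 31 = 160.15 → 160
G = 57 + 0.65 × (248 − 57) = 57 + 0.65 × 191 = 181.15 → 181
B = 191 + 0.65 × (45 − 191) = 191 + 0.65 × -146 = 96.1 → 96

(160, 181, 96)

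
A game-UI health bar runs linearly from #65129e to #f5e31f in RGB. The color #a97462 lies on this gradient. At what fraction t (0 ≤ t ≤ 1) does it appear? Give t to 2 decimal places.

0.47

Invert the lerp on the G channel (largest span, 209): t = (116 − 18) / (227 − 18) = 98/209 = 0.4689.
Check on R: (169 − 101)/(245 − 101) = 0.4722 ✓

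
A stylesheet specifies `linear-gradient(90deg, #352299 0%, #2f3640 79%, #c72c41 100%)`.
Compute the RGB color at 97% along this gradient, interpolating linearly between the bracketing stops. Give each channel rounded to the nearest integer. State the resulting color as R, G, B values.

97% lies between the 79% and 100% stops, so the local fraction is t = (97 − 79)/(100 − 79) = 18/21 ≈ 0.8571.
#2f3640 → (47, 54, 64); #c72c41 → (199, 44, 65).
R = 47 + 0.8571 × (199 − 47) = 177.279 → 177
G = 54 + 0.8571 × (44 − 54) = 45.429 → 45
B = 64 + 0.8571 × (65 − 64) = 64.857 → 65

(177, 45, 65)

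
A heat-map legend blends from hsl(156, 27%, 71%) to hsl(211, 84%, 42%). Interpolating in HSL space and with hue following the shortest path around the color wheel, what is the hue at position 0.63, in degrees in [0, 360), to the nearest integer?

Hue arc: Δh = 211 − 156 = 55° (|Δh| ≤ 180, already the shorter path).
H = 156 + 0.63 × (55) = 190.65 → 191°

191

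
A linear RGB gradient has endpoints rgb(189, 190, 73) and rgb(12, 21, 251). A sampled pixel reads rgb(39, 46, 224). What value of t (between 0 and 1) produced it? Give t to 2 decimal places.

0.85

Invert the lerp on the B channel (largest span, 178): t = (224 − 73) / (251 − 73) = 151/178 = 0.84831.
Check on R: (39 − 189)/(12 − 189) = 0.8475 ✓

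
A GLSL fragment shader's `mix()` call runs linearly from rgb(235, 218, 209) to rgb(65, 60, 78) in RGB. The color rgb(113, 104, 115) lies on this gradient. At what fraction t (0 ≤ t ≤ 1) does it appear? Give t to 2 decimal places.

Invert the lerp on the R channel (largest span, 170): t = (113 − 235) / (65 − 235) = -122/-170 = 0.71765.
Check on G: (104 − 218)/(60 − 218) = 0.7215 ✓

0.72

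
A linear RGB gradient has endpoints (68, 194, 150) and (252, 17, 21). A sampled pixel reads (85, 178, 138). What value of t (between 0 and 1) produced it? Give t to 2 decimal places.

Invert the lerp on the R channel (largest span, 184): t = (85 − 68) / (252 − 68) = 17/184 = 0.092391.
Check on G: (178 − 194)/(17 − 194) = 0.0904 ✓

0.09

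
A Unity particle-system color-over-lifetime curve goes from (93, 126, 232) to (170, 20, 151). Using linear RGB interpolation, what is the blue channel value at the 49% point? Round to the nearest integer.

B = 232 + 0.49 × (151 − 232) = 192.31 → 192

192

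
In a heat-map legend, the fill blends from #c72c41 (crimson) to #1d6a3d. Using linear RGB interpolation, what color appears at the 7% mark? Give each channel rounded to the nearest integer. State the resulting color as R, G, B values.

#c72c41 → (199, 44, 65); #1d6a3d → (29, 106, 61).
7% corresponds to t = 0.07.
R = 199 + 0.07 × (29 − 199) = 199 + 0.07 × -170 = 187.1 → 187
G = 44 + 0.07 × (106 − 44) = 44 + 0.07 × 62 = 48.34 → 48
B = 65 + 0.07 × (61 − 65) = 65 + 0.07 × -4 = 64.72 → 65
So the blended color is (187, 48, 65), about #bb3041.

(187, 48, 65)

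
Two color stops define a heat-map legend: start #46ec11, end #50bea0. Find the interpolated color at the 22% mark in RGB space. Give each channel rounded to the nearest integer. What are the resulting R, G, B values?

(72, 226, 48)

#46ec11 → (70, 236, 17); #50bea0 → (80, 190, 160).
22% corresponds to t = 0.22.
R = 70 + 0.22 × (80 − 70) = 70 + 0.22 × 10 = 72.2 → 72
G = 236 + 0.22 × (190 − 236) = 236 + 0.22 × -46 = 225.88 → 226
B = 17 + 0.22 × (160 − 17) = 17 + 0.22 × 143 = 48.46 → 48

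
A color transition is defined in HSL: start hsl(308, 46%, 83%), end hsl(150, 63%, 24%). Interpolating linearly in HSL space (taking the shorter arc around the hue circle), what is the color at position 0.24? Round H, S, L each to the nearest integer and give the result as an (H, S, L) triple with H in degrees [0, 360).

Hue arc: Δh = 150 − 308 = -158° (|Δh| ≤ 180, already the shorter path).
H = 308 + 0.24 × (-158) = 270.08 → 270°
S = 46 + 0.24 × (63 − 46) = 50.08 → 50%
L = 83 + 0.24 × (24 − 83) = 68.84 → 69%

(270, 50, 69)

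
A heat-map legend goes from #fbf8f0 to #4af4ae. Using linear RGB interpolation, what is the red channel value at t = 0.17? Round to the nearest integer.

221

R₁ = 251 (from #fbf8f0), R₂ = 74 (from #4af4ae).
R = 251 + 0.17 × (74 − 251) = 220.91 → 221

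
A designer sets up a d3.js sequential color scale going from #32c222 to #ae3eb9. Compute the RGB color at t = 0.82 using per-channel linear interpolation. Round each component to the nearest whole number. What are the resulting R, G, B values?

#32c222 → (50, 194, 34); #ae3eb9 → (174, 62, 185).
R = 50 + 0.82 × (174 − 50) = 50 + 0.82 × 124 = 151.68 → 152
G = 194 + 0.82 × (62 − 194) = 194 + 0.82 × -132 = 85.76 → 86
B = 34 + 0.82 × (185 − 34) = 34 + 0.82 × 151 = 157.82 → 158
So the blended color is (152, 86, 158), about #98569e.

(152, 86, 158)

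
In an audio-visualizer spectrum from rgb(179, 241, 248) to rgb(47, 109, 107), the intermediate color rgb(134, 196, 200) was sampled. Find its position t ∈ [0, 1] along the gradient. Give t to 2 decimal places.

Invert the lerp on the B channel (largest span, 141): t = (200 − 248) / (107 − 248) = -48/-141 = 0.34043.
Check on R: (134 − 179)/(47 − 179) = 0.3409 ✓

0.34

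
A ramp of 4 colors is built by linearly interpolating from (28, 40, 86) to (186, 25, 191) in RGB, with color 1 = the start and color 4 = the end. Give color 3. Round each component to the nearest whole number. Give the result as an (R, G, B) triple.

(133, 30, 156)

With 4 swatches and endpoints inclusive, swatch 3 sits at t = (3 − 1)/(4 − 1) = 2/3 ≈ 0.6667.
R = 28 + 0.6667 × (186 − 28) = 133.339 → 133
G = 40 + 0.6667 × (25 − 40) = 30 → 30
B = 86 + 0.6667 × (191 − 86) = 156.004 → 156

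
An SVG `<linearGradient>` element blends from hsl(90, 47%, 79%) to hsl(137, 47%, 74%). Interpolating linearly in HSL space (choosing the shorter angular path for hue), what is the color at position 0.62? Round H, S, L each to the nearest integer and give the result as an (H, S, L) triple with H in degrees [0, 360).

(119, 47, 76)

Hue arc: Δh = 137 − 90 = 47° (|Δh| ≤ 180, already the shorter path).
H = 90 + 0.62 × (47) = 119.14 → 119°
S = 47 + 0.62 × (47 − 47) = 47 → 47%
L = 79 + 0.62 × (74 − 79) = 75.9 → 76%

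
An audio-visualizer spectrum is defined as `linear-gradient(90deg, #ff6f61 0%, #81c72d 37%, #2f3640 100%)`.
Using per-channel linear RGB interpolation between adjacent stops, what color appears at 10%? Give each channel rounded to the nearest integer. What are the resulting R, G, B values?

10% lies between the 0% and 37% stops, so the local fraction is t = (10 − 0)/(37 − 0) = 10/37 ≈ 0.2703.
#ff6f61 → (255, 111, 97); #81c72d → (129, 199, 45).
R = 255 + 0.2703 × (129 − 255) = 220.942 → 221
G = 111 + 0.2703 × (199 − 111) = 134.786 → 135
B = 97 + 0.2703 × (45 − 97) = 82.944 → 83

(221, 135, 83)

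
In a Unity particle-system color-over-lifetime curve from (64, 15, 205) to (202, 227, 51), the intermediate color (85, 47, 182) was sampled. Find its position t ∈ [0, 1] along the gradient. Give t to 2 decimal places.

0.15

Invert the lerp on the G channel (largest span, 212): t = (47 − 15) / (227 − 15) = 32/212 = 0.15094.
Check on R: (85 − 64)/(202 − 64) = 0.1522 ✓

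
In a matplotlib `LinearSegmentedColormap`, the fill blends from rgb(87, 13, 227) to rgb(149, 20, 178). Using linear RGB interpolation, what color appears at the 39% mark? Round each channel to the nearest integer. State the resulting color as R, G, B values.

(111, 16, 208)

39% corresponds to t = 0.39.
R = 87 + 0.39 × (149 − 87) = 87 + 0.39 × 62 = 111.18 → 111
G = 13 + 0.39 × (20 − 13) = 13 + 0.39 × 7 = 15.73 → 16
B = 227 + 0.39 × (178 − 227) = 227 + 0.39 × -49 = 207.89 → 208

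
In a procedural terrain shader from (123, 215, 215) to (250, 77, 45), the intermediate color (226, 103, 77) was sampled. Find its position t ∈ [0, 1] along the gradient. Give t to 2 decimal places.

0.81

Invert the lerp on the B channel (largest span, 170): t = (77 − 215) / (45 − 215) = -138/-170 = 0.81176.
Check on R: (226 − 123)/(250 − 123) = 0.811 ✓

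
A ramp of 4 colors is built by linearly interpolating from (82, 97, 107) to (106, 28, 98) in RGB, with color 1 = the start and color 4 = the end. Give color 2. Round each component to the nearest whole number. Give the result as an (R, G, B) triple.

(90, 74, 104)

With 4 swatches and endpoints inclusive, swatch 2 sits at t = (2 − 1)/(4 − 1) = 1/3 ≈ 0.3333.
R = 82 + 0.3333 × (106 − 82) = 89.999 → 90
G = 97 + 0.3333 × (28 − 97) = 74.002 → 74
B = 107 + 0.3333 × (98 − 107) = 104 → 104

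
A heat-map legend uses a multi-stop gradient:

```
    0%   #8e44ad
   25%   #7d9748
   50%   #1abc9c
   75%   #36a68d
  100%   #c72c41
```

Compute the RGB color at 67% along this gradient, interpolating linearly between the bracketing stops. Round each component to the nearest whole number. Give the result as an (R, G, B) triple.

67% lies between the 50% and 75% stops, so the local fraction is t = (67 − 50)/(75 − 50) = 17/25 ≈ 0.68.
#1abc9c → (26, 188, 156); #36a68d → (54, 166, 141).
R = 26 + 0.68 × (54 − 26) = 45.04 → 45
G = 188 + 0.68 × (166 − 188) = 173.04 → 173
B = 156 + 0.68 × (141 − 156) = 145.8 → 146

(45, 173, 146)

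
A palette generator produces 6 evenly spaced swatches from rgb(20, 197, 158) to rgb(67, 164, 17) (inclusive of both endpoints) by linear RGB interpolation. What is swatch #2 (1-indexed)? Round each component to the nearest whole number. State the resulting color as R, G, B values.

With 6 swatches and endpoints inclusive, swatch 2 sits at t = (2 − 1)/(6 − 1) = 1/5 ≈ 0.2.
R = 20 + 0.2 × (67 − 20) = 29.4 → 29
G = 197 + 0.2 × (164 − 197) = 190.4 → 190
B = 158 + 0.2 × (17 − 158) = 129.8 → 130

(29, 190, 130)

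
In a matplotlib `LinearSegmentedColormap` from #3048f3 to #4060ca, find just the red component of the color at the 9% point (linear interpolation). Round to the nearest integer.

R₁ = 48 (from #3048f3), R₂ = 64 (from #4060ca).
R = 48 + 0.09 × (64 − 48) = 49.44 → 49

49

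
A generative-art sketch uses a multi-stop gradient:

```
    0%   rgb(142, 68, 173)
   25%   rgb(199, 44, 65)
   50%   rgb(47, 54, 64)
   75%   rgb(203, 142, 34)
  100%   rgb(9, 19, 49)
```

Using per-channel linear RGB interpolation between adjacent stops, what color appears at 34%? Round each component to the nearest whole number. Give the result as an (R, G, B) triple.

(144, 48, 65)

34% lies between the 25% and 50% stops, so the local fraction is t = (34 − 25)/(50 − 25) = 9/25 ≈ 0.36.
R = 199 + 0.36 × (47 − 199) = 144.28 → 144
G = 44 + 0.36 × (54 − 44) = 47.6 → 48
B = 65 + 0.36 × (64 − 65) = 64.64 → 65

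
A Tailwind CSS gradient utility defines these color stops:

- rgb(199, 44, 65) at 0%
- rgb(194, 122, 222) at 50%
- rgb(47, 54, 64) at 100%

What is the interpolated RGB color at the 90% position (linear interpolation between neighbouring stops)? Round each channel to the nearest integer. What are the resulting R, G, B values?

90% lies between the 50% and 100% stops, so the local fraction is t = (90 − 50)/(100 − 50) = 40/50 ≈ 0.8.
R = 194 + 0.8 × (47 − 194) = 76.4 → 76
G = 122 + 0.8 × (54 − 122) = 67.6 → 68
B = 222 + 0.8 × (64 − 222) = 95.6 → 96

(76, 68, 96)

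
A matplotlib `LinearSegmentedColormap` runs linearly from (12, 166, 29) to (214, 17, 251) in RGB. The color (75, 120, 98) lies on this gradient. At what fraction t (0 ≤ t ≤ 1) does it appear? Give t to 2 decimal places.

0.31

Invert the lerp on the B channel (largest span, 222): t = (98 − 29) / (251 − 29) = 69/222 = 0.31081.
Check on R: (75 − 12)/(214 − 12) = 0.3119 ✓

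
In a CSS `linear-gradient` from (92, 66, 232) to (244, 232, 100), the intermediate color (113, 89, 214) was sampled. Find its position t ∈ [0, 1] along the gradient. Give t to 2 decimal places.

Invert the lerp on the G channel (largest span, 166): t = (89 − 66) / (232 − 66) = 23/166 = 0.13855.
Check on R: (113 − 92)/(244 − 92) = 0.1382 ✓

0.14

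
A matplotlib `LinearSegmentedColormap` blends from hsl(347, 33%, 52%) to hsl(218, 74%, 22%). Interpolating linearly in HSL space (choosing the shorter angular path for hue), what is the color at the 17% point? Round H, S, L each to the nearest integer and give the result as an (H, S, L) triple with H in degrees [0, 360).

Hue arc: Δh = 218 − 347 = -129° (|Δh| ≤ 180, already the shorter path).
H = 347 + 0.17 × (-129) = 325.07 → 325°
S = 33 + 0.17 × (74 − 33) = 39.97 → 40%
L = 52 + 0.17 × (22 − 52) = 46.9 → 47%

(325, 40, 47)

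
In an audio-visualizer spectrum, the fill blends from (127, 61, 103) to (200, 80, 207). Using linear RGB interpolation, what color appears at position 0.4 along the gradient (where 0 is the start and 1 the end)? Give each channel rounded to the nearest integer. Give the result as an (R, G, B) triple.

R = 127 + 0.4 × (200 − 127) = 127 + 0.4 × 73 = 156.2 → 156
G = 61 + 0.4 × (80 − 61) = 61 + 0.4 × 19 = 68.6 → 69
B = 103 + 0.4 × (207 − 103) = 103 + 0.4 × 104 = 144.6 → 145
So the blended color is (156, 69, 145), about #9c4591.

(156, 69, 145)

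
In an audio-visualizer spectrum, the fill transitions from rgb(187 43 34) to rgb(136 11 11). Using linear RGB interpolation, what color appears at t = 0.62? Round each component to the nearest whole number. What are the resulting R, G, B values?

R = 187 + 0.62 × (136 − 187) = 187 + 0.62 × -51 = 155.38 → 155
G = 43 + 0.62 × (11 − 43) = 43 + 0.62 × -32 = 23.16 → 23
B = 34 + 0.62 × (11 − 34) = 34 + 0.62 × -23 = 19.74 → 20
So the blended color is (155, 23, 20), about #9b1714.

(155, 23, 20)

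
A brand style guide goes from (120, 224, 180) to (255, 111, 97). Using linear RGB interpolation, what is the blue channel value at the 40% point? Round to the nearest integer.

B = 180 + 0.4 × (97 − 180) = 146.8 → 147

147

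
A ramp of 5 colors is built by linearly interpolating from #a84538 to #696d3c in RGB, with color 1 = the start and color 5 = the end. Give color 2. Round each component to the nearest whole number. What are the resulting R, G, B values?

(152, 79, 57)

With 5 swatches and endpoints inclusive, swatch 2 sits at t = (2 − 1)/(5 − 1) = 1/4 ≈ 0.25.
#a84538 → (168, 69, 56); #696d3c → (105, 109, 60).
R = 168 + 0.25 × (105 − 168) = 152.25 → 152
G = 69 + 0.25 × (109 − 69) = 79 → 79
B = 56 + 0.25 × (60 − 56) = 57 → 57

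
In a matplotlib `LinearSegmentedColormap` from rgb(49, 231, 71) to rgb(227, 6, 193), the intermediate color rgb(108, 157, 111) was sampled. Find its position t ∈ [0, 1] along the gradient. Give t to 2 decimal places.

0.33

Invert the lerp on the G channel (largest span, 225): t = (157 − 231) / (6 − 231) = -74/-225 = 0.32889.
Check on R: (108 − 49)/(227 − 49) = 0.3315 ✓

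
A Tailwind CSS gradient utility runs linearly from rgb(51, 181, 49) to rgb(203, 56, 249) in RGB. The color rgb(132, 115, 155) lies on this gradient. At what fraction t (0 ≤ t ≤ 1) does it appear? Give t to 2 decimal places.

0.53

Invert the lerp on the B channel (largest span, 200): t = (155 − 49) / (249 − 49) = 106/200 = 0.53.
Check on R: (132 − 51)/(203 − 51) = 0.5329 ✓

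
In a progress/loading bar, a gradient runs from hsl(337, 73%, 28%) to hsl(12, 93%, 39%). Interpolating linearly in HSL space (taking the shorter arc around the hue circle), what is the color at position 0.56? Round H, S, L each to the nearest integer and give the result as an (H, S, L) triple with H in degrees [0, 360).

Hue: 12 − 337 = -325°, but |-325| > 180 so the shorter arc goes the other way: Δh = -325 + 360 = 35°.
H = 337 + 0.56 × (35) = 356.6 → 357°
S = 73 + 0.56 × (93 − 73) = 84.2 → 84%
L = 28 + 0.56 × (39 − 28) = 34.16 → 34%

(357, 84, 34)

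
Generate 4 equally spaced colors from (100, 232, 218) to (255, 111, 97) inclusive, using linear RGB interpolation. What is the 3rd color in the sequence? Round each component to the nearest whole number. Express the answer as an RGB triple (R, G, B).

With 4 swatches and endpoints inclusive, swatch 3 sits at t = (3 − 1)/(4 − 1) = 2/3 ≈ 0.6667.
R = 100 + 0.6667 × (255 − 100) = 203.339 → 203
G = 232 + 0.6667 × (111 − 232) = 151.329 → 151
B = 218 + 0.6667 × (97 − 218) = 137.329 → 137

(203, 151, 137)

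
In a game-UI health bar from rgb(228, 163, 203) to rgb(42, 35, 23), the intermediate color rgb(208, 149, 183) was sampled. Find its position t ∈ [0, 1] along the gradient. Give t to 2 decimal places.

Invert the lerp on the R channel (largest span, 186): t = (208 − 228) / (42 − 228) = -20/-186 = 0.10753.
Check on G: (149 − 163)/(35 − 163) = 0.1094 ✓

0.11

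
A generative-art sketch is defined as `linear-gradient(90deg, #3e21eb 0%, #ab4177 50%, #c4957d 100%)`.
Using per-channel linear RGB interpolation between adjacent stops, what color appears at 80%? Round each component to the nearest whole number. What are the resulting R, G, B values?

(186, 115, 123)

80% lies between the 50% and 100% stops, so the local fraction is t = (80 − 50)/(100 − 50) = 30/50 ≈ 0.6.
#ab4177 → (171, 65, 119); #c4957d → (196, 149, 125).
R = 171 + 0.6 × (196 − 171) = 186 → 186
G = 65 + 0.6 × (149 − 65) = 115.4 → 115
B = 119 + 0.6 × (125 − 119) = 122.6 → 123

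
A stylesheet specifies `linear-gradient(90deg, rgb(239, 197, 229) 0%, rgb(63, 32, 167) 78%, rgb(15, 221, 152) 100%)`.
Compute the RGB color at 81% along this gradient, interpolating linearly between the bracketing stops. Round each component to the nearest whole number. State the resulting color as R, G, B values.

81% lies between the 78% and 100% stops, so the local fraction is t = (81 − 78)/(100 − 78) = 3/22 ≈ 0.1364.
R = 63 + 0.1364 × (15 − 63) = 56.453 → 56
G = 32 + 0.1364 × (221 − 32) = 57.78 → 58
B = 167 + 0.1364 × (152 − 167) = 164.954 → 165

(56, 58, 165)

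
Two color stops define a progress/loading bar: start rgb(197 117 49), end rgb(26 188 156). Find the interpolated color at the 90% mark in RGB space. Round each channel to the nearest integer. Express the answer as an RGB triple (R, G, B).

(43, 181, 145)

90% corresponds to t = 0.9.
R = 197 + 0.9 × (26 − 197) = 197 + 0.9 × -171 = 43.1 → 43
G = 117 + 0.9 × (188 − 117) = 117 + 0.9 × 71 = 180.9 → 181
B = 49 + 0.9 × (156 − 49) = 49 + 0.9 × 107 = 145.3 → 145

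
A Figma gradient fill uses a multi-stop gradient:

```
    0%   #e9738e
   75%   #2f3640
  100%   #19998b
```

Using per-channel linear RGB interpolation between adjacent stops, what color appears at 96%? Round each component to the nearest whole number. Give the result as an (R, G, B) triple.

96% lies between the 75% and 100% stops, so the local fraction is t = (96 − 75)/(100 − 75) = 21/25 ≈ 0.84.
#2f3640 → (47, 54, 64); #19998b → (25, 153, 139).
R = 47 + 0.84 × (25 − 47) = 28.52 → 29
G = 54 + 0.84 × (153 − 54) = 137.16 → 137
B = 64 + 0.84 × (139 − 64) = 127 → 127

(29, 137, 127)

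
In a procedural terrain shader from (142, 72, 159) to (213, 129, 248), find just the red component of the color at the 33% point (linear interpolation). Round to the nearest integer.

165

R = 142 + 0.33 × (213 − 142) = 165.43 → 165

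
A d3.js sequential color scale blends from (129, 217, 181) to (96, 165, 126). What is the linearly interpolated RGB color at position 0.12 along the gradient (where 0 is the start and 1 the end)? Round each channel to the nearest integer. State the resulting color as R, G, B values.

(125, 211, 174)

R = 129 + 0.12 × (96 − 129) = 129 + 0.12 × -33 = 125.04 → 125
G = 217 + 0.12 × (165 − 217) = 217 + 0.12 × -52 = 210.76 → 211
B = 181 + 0.12 × (126 − 181) = 181 + 0.12 × -55 = 174.4 → 174
So the blended color is (125, 211, 174), about #7dd3ae.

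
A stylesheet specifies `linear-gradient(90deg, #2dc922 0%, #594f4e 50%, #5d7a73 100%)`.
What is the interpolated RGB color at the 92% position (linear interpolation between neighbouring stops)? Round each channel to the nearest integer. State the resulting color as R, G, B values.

(92, 115, 109)

92% lies between the 50% and 100% stops, so the local fraction is t = (92 − 50)/(100 − 50) = 42/50 ≈ 0.84.
#594f4e → (89, 79, 78); #5d7a73 → (93, 122, 115).
R = 89 + 0.84 × (93 − 89) = 92.36 → 92
G = 79 + 0.84 × (122 − 79) = 115.12 → 115
B = 78 + 0.84 × (115 − 78) = 109.08 → 109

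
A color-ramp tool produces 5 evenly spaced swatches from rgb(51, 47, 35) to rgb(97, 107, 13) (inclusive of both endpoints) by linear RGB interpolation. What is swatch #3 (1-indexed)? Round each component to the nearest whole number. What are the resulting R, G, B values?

(74, 77, 24)

With 5 swatches and endpoints inclusive, swatch 3 sits at t = (3 − 1)/(5 − 1) = 2/4 ≈ 0.5.
R = 51 + 0.5 × (97 − 51) = 74 → 74
G = 47 + 0.5 × (107 − 47) = 77 → 77
B = 35 + 0.5 × (13 − 35) = 24 → 24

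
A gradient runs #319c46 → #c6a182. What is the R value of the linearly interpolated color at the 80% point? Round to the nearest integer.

R₁ = 49 (from #319c46), R₂ = 198 (from #c6a182).
R = 49 + 0.8 × (198 − 49) = 168.2 → 168

168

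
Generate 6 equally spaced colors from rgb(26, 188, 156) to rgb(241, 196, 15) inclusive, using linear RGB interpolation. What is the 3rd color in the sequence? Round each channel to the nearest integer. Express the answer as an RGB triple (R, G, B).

With 6 swatches and endpoints inclusive, swatch 3 sits at t = (3 − 1)/(6 − 1) = 2/5 ≈ 0.4.
R = 26 + 0.4 × (241 − 26) = 112 → 112
G = 188 + 0.4 × (196 − 188) = 191.2 → 191
B = 156 + 0.4 × (15 − 156) = 99.6 → 100

(112, 191, 100)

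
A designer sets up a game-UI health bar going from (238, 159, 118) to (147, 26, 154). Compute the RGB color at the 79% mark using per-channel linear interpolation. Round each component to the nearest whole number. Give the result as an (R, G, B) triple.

(166, 54, 146)

79% corresponds to t = 0.79.
R = 238 + 0.79 × (147 − 238) = 238 + 0.79 × -91 = 166.11 → 166
G = 159 + 0.79 × (26 − 159) = 159 + 0.79 × -133 = 53.93 → 54
B = 118 + 0.79 × (154 − 118) = 118 + 0.79 × 36 = 146.44 → 146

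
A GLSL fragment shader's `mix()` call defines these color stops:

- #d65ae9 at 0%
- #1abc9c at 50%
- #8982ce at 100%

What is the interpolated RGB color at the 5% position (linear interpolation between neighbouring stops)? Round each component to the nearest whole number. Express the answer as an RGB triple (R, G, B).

5% lies between the 0% and 50% stops, so the local fraction is t = (5 − 0)/(50 − 0) = 5/50 ≈ 0.1.
#d65ae9 → (214, 90, 233); #1abc9c → (26, 188, 156).
R = 214 + 0.1 × (26 − 214) = 195.2 → 195
G = 90 + 0.1 × (188 − 90) = 99.8 → 100
B = 233 + 0.1 × (156 − 233) = 225.3 → 225

(195, 100, 225)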